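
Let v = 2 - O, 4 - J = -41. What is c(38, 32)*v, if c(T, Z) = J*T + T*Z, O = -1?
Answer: 8778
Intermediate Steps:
J = 45 (J = 4 - 1*(-41) = 4 + 41 = 45)
c(T, Z) = 45*T + T*Z
v = 3 (v = 2 - 1*(-1) = 2 + 1 = 3)
c(38, 32)*v = (38*(45 + 32))*3 = (38*77)*3 = 2926*3 = 8778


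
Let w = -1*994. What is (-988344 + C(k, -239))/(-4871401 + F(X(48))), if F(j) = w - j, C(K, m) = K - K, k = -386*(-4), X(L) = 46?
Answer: 47064/232021 ≈ 0.20284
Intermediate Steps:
k = 1544
w = -994
C(K, m) = 0
F(j) = -994 - j
(-988344 + C(k, -239))/(-4871401 + F(X(48))) = (-988344 + 0)/(-4871401 + (-994 - 1*46)) = -988344/(-4871401 + (-994 - 46)) = -988344/(-4871401 - 1040) = -988344/(-4872441) = -988344*(-1/4872441) = 47064/232021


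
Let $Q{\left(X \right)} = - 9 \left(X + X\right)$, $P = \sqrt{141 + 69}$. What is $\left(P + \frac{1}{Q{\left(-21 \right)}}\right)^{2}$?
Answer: $\frac{30005641}{142884} + \frac{\sqrt{210}}{189} \approx 210.08$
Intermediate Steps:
$P = \sqrt{210} \approx 14.491$
$Q{\left(X \right)} = - 18 X$ ($Q{\left(X \right)} = - 9 \cdot 2 X = - 18 X$)
$\left(P + \frac{1}{Q{\left(-21 \right)}}\right)^{2} = \left(\sqrt{210} + \frac{1}{\left(-18\right) \left(-21\right)}\right)^{2} = \left(\sqrt{210} + \frac{1}{378}\right)^{2} = \left(\frac{1}{378} + \sqrt{210}\right)^{2}$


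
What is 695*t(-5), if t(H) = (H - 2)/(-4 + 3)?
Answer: 4865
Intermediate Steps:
t(H) = 2 - H (t(H) = (-2 + H)/(-1) = (-2 + H)*(-1) = 2 - H)
695*t(-5) = 695*(2 - 1*(-5)) = 695*(2 + 5) = 695*7 = 4865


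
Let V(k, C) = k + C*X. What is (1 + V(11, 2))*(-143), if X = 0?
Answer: -1716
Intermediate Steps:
V(k, C) = k (V(k, C) = k + C*0 = k + 0 = k)
(1 + V(11, 2))*(-143) = (1 + 11)*(-143) = 12*(-143) = -1716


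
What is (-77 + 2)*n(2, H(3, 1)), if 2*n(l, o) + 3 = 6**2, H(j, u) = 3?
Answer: -2475/2 ≈ -1237.5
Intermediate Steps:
n(l, o) = 33/2 (n(l, o) = -3/2 + (1/2)*6**2 = -3/2 + (1/2)*36 = -3/2 + 18 = 33/2)
(-77 + 2)*n(2, H(3, 1)) = (-77 + 2)*(33/2) = -75*33/2 = -2475/2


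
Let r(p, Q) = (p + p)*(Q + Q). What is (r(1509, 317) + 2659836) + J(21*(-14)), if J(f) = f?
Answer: 4572954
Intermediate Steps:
r(p, Q) = 4*Q*p (r(p, Q) = (2*p)*(2*Q) = 4*Q*p)
(r(1509, 317) + 2659836) + J(21*(-14)) = (4*317*1509 + 2659836) + 21*(-14) = (1913412 + 2659836) - 294 = 4573248 - 294 = 4572954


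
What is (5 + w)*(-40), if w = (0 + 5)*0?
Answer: -200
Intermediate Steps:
w = 0 (w = 5*0 = 0)
(5 + w)*(-40) = (5 + 0)*(-40) = 5*(-40) = -200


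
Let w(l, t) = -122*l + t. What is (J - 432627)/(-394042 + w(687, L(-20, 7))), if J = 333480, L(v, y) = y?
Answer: 33049/159283 ≈ 0.20749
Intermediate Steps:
w(l, t) = t - 122*l
(J - 432627)/(-394042 + w(687, L(-20, 7))) = (333480 - 432627)/(-394042 + (7 - 122*687)) = -99147/(-394042 + (7 - 83814)) = -99147/(-394042 - 83807) = -99147/(-477849) = -99147*(-1/477849) = 33049/159283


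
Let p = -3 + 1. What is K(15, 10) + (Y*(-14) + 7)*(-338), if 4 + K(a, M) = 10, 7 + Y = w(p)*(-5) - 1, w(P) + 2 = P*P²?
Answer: 196384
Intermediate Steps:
p = -2
w(P) = -2 + P³ (w(P) = -2 + P*P² = -2 + P³)
Y = 42 (Y = -7 + ((-2 + (-2)³)*(-5) - 1) = -7 + ((-2 - 8)*(-5) - 1) = -7 + (-10*(-5) - 1) = -7 + (50 - 1) = -7 + 49 = 42)
K(a, M) = 6 (K(a, M) = -4 + 10 = 6)
K(15, 10) + (Y*(-14) + 7)*(-338) = 6 + (42*(-14) + 7)*(-338) = 6 + (-588 + 7)*(-338) = 6 - 581*(-338) = 6 + 196378 = 196384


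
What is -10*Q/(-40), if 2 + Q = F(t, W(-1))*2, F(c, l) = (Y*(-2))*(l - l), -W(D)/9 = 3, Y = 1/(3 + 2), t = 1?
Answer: -½ ≈ -0.50000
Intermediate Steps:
Y = ⅕ (Y = 1/5 = ⅕ ≈ 0.20000)
W(D) = -27 (W(D) = -9*3 = -27)
F(c, l) = 0 (F(c, l) = ((⅕)*(-2))*(l - l) = -⅖*0 = 0)
Q = -2 (Q = -2 + 0*2 = -2 + 0 = -2)
-10*Q/(-40) = -10*(-2)/(-40) = 20*(-1/40) = -½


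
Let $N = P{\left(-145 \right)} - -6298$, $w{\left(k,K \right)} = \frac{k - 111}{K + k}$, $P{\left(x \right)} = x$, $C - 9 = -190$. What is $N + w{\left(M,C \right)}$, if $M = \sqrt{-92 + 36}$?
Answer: $\frac{201943148}{32817} - \frac{140 i \sqrt{14}}{32817} \approx 6153.6 - 0.015962 i$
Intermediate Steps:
$C = -181$ ($C = 9 - 190 = -181$)
$M = 2 i \sqrt{14}$ ($M = \sqrt{-56} = 2 i \sqrt{14} \approx 7.4833 i$)
$w{\left(k,K \right)} = \frac{-111 + k}{K + k}$
$N = 6153$ ($N = -145 - -6298 = -145 + 6298 = 6153$)
$N + w{\left(M,C \right)} = 6153 + \frac{-111 + 2 i \sqrt{14}}{-181 + 2 i \sqrt{14}}$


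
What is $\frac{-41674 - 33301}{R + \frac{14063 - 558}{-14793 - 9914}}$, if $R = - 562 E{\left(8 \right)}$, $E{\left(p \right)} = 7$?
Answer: $\frac{1852407325}{97210843} \approx 19.056$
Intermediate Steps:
$R = -3934$ ($R = \left(-562\right) 7 = -3934$)
$\frac{-41674 - 33301}{R + \frac{14063 - 558}{-14793 - 9914}} = \frac{-41674 - 33301}{-3934 + \frac{14063 - 558}{-14793 - 9914}} = - \frac{74975}{-3934 + \frac{13505}{-14793 - 9914}} = - \frac{74975}{-3934 + \frac{13505}{-24707}} = - \frac{74975}{-3934 + 13505 \left(- \frac{1}{24707}\right)} = - \frac{74975}{-3934 - \frac{13505}{24707}} = - \frac{74975}{- \frac{97210843}{24707}} = \left(-74975\right) \left(- \frac{24707}{97210843}\right) = \frac{1852407325}{97210843}$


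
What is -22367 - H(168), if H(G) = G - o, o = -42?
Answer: -22577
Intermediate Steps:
H(G) = 42 + G (H(G) = G - 1*(-42) = G + 42 = 42 + G)
-22367 - H(168) = -22367 - (42 + 168) = -22367 - 1*210 = -22367 - 210 = -22577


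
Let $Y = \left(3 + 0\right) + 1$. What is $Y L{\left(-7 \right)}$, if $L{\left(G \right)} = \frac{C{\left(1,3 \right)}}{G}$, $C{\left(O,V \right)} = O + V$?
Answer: $- \frac{16}{7} \approx -2.2857$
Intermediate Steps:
$L{\left(G \right)} = \frac{4}{G}$ ($L{\left(G \right)} = \frac{1 + 3}{G} = \frac{4}{G}$)
$Y = 4$ ($Y = 3 + 1 = 4$)
$Y L{\left(-7 \right)} = 4 \frac{4}{-7} = 4 \cdot 4 \left(- \frac{1}{7}\right) = 4 \left(- \frac{4}{7}\right) = - \frac{16}{7}$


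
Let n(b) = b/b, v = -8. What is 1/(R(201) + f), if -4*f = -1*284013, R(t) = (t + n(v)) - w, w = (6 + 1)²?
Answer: 4/284625 ≈ 1.4054e-5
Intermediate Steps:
w = 49 (w = 7² = 49)
n(b) = 1
R(t) = -48 + t (R(t) = (t + 1) - 1*49 = (1 + t) - 49 = -48 + t)
f = 284013/4 (f = -(-1)*284013/4 = -¼*(-284013) = 284013/4 ≈ 71003.)
1/(R(201) + f) = 1/((-48 + 201) + 284013/4) = 1/(153 + 284013/4) = 1/(284625/4) = 4/284625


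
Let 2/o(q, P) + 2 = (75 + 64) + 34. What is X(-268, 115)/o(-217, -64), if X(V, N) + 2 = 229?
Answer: 38817/2 ≈ 19409.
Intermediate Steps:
X(V, N) = 227 (X(V, N) = -2 + 229 = 227)
o(q, P) = 2/171 (o(q, P) = 2/(-2 + ((75 + 64) + 34)) = 2/(-2 + (139 + 34)) = 2/(-2 + 173) = 2/171)
X(-268, 115)/o(-217, -64) = 227/(2/171) = 227*(171/2) = 38817/2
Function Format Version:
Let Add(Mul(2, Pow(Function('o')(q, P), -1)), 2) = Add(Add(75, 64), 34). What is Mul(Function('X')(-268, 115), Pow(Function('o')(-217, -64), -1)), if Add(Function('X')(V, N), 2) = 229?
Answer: Rational(38817, 2) ≈ 19409.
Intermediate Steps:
Function('X')(V, N) = 227 (Function('X')(V, N) = Add(-2, 229) = 227)
Function('o')(q, P) = Rational(2, 171) (Function('o')(q, P) = Mul(2, Pow(Add(-2, Add(Add(75, 64), 34)), -1)) = Mul(2, Pow(Add(-2, Add(139, 34)), -1)) = Mul(2, Pow(Add(-2, 173), -1)) = Mul(2, Pow(171, -1)) = Mul(2, Rational(1, 171)) = Rational(2, 171))
Mul(Function('X')(-268, 115), Pow(Function('o')(-217, -64), -1)) = Mul(227, Pow(Rational(2, 171), -1)) = Mul(227, Rational(171, 2)) = Rational(38817, 2)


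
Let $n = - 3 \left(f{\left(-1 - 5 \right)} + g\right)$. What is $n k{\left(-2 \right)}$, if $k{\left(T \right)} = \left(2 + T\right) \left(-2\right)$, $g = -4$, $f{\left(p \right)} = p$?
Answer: $0$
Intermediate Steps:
$k{\left(T \right)} = -4 - 2 T$
$n = 30$ ($n = - 3 \left(\left(-1 - 5\right) - 4\right) = - 3 \left(-6 - 4\right) = \left(-3\right) \left(-10\right) = 30$)
$n k{\left(-2 \right)} = 30 \left(-4 - -4\right) = 30 \left(-4 + 4\right) = 30 \cdot 0 = 0$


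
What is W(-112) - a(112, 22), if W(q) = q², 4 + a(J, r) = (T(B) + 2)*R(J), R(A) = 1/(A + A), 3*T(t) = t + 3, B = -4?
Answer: 8432251/672 ≈ 12548.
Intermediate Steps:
T(t) = 1 + t/3 (T(t) = (t + 3)/3 = (3 + t)/3 = 1 + t/3)
R(A) = 1/(2*A)
a(J, r) = -4 + 5/(6*J) (a(J, r) = -4 + ((1 + (⅓)*(-4)) + 2)*(1/(2*J)) = -4 + ((1 - 4/3) + 2)*(1/(2*J)) = -4 + (-⅓ + 2)*(1/(2*J)) = -4 + 5*(1/(2*J))/3 = -4 + 5/(6*J))
W(-112) - a(112, 22) = (-112)² - (-4 + (⅚)/112) = 12544 - (-4 + (⅚)*(1/112)) = 12544 - (-4 + 5/672) = 12544 - 1*(-2683/672) = 12544 + 2683/672 = 8432251/672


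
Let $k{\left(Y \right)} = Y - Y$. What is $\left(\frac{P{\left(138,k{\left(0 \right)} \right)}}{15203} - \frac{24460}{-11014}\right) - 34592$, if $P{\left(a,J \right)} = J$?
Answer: $- \frac{190485914}{5507} \approx -34590.0$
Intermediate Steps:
$k{\left(Y \right)} = 0$
$\left(\frac{P{\left(138,k{\left(0 \right)} \right)}}{15203} - \frac{24460}{-11014}\right) - 34592 = \left(\frac{0}{15203} - \frac{24460}{-11014}\right) - 34592 = \left(0 \cdot \frac{1}{15203} - - \frac{12230}{5507}\right) - 34592 = \left(0 + \frac{12230}{5507}\right) - 34592 = \frac{12230}{5507} - 34592 = - \frac{190485914}{5507}$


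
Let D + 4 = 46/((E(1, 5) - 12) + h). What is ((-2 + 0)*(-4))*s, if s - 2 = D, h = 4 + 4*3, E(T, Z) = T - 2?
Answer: 320/3 ≈ 106.67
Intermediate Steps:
E(T, Z) = -2 + T
h = 16 (h = 4 + 12 = 16)
D = 34/3 (D = -4 + 46/(((-2 + 1) - 12) + 16) = -4 + 46/((-1 - 12) + 16) = -4 + 46/(-13 + 16) = -4 + 46/3 = 34/3 ≈ 11.333)
s = 40/3 (s = 2 + 34/3 = 40/3 ≈ 13.333)
((-2 + 0)*(-4))*s = ((-2 + 0)*(-4))*(40/3) = -2*(-4)*(40/3) = 8*(40/3) = 320/3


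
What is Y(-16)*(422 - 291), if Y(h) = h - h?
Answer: 0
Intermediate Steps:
Y(h) = 0
Y(-16)*(422 - 291) = 0*(422 - 291) = 0*131 = 0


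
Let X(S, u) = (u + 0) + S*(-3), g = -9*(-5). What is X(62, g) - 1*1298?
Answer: -1439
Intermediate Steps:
g = 45 (g = -3*(-15) = 45)
X(S, u) = u - 3*S
X(62, g) - 1*1298 = (45 - 3*62) - 1*1298 = (45 - 186) - 1298 = -141 - 1298 = -1439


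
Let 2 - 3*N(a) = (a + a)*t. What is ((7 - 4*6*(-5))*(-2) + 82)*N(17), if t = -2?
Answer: -12040/3 ≈ -4013.3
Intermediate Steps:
N(a) = ⅔ + 4*a/3 (N(a) = ⅔ - (a + a)*(-2)/3 = ⅔ - 2*a*(-2)/3 = ⅔ - (-4)*a/3 = ⅔ + 4*a/3)
((7 - 4*6*(-5))*(-2) + 82)*N(17) = ((7 - 4*6*(-5))*(-2) + 82)*(⅔ + (4/3)*17) = ((7 - 24*(-5))*(-2) + 82)*(⅔ + 68/3) = ((7 + 120)*(-2) + 82)*(70/3) = (127*(-2) + 82)*(70/3) = (-254 + 82)*(70/3) = -172*70/3 = -12040/3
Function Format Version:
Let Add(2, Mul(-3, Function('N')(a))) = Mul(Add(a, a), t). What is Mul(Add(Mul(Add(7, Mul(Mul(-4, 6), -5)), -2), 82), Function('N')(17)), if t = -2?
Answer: Rational(-12040, 3) ≈ -4013.3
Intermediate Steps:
Function('N')(a) = Add(Rational(2, 3), Mul(Rational(4, 3), a)) (Function('N')(a) = Add(Rational(2, 3), Mul(Rational(-1, 3), Mul(Add(a, a), -2))) = Add(Rational(2, 3), Mul(Rational(-1, 3), Mul(Mul(2, a), -2))) = Add(Rational(2, 3), Mul(Rational(-1, 3), Mul(-4, a))) = Add(Rational(2, 3), Mul(Rational(4, 3), a)))
Mul(Add(Mul(Add(7, Mul(Mul(-4, 6), -5)), -2), 82), Function('N')(17)) = Mul(Add(Mul(Add(7, Mul(Mul(-4, 6), -5)), -2), 82), Add(Rational(2, 3), Mul(Rational(4, 3), 17))) = Mul(Add(Mul(Add(7, Mul(-24, -5)), -2), 82), Add(Rational(2, 3), Rational(68, 3))) = Mul(Add(Mul(Add(7, 120), -2), 82), Rational(70, 3)) = Mul(Add(Mul(127, -2), 82), Rational(70, 3)) = Mul(Add(-254, 82), Rational(70, 3)) = Mul(-172, Rational(70, 3)) = Rational(-12040, 3)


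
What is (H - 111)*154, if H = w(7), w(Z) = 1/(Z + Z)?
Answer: -17083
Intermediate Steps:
w(Z) = 1/(2*Z)
H = 1/14 (H = (½)/7 = (½)*(⅐) = 1/14 ≈ 0.071429)
(H - 111)*154 = (1/14 - 111)*154 = -1553/14*154 = -17083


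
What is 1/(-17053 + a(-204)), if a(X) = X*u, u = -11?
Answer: -1/14809 ≈ -6.7526e-5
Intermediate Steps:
a(X) = -11*X (a(X) = X*(-11) = -11*X)
1/(-17053 + a(-204)) = 1/(-17053 - 11*(-204)) = 1/(-17053 + 2244) = 1/(-14809) = -1/14809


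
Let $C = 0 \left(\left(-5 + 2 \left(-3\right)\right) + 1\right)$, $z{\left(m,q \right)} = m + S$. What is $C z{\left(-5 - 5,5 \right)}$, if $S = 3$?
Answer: $0$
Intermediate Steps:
$z{\left(m,q \right)} = 3 + m$ ($z{\left(m,q \right)} = m + 3 = 3 + m$)
$C = 0$ ($C = 0 \left(\left(-5 - 6\right) + 1\right) = 0 \left(-11 + 1\right) = 0 \left(-10\right) = 0$)
$C z{\left(-5 - 5,5 \right)} = 0 \left(3 - 10\right) = 0 \left(-7\right) = 0$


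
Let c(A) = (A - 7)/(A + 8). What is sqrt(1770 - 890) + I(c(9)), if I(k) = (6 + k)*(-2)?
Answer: -208/17 + 4*sqrt(55) ≈ 17.430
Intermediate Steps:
c(A) = (-7 + A)/(8 + A)
I(k) = -12 - 2*k
sqrt(1770 - 890) + I(c(9)) = sqrt(1770 - 890) + (-12 - 2*(-7 + 9)/(8 + 9)) = sqrt(880) + (-12 - 2*2/17) = 4*sqrt(55) + (-12 - 2*2/17) = 4*sqrt(55) + (-12 - 4/17) = 4*sqrt(55) - 208/17 = -208/17 + 4*sqrt(55)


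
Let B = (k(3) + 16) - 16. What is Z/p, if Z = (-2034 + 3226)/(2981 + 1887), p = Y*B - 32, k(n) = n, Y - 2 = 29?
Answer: 298/74237 ≈ 0.0040142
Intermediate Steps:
Y = 31 (Y = 2 + 29 = 31)
B = 3 (B = (3 + 16) - 16 = 19 - 16 = 3)
p = 61 (p = 31*3 - 32 = 93 - 32 = 61)
Z = 298/1217 (Z = 1192/4868 = 1192*(1/4868) = 298/1217 ≈ 0.24486)
Z/p = (298/1217)/61 = (298/1217)*(1/61) = 298/74237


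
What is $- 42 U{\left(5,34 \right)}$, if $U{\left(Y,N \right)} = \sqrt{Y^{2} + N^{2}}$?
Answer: $- 42 \sqrt{1181} \approx -1443.4$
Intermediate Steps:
$U{\left(Y,N \right)} = \sqrt{N^{2} + Y^{2}}$
$- 42 U{\left(5,34 \right)} = - 42 \sqrt{34^{2} + 5^{2}} = - 42 \sqrt{1156 + 25} = - 42 \sqrt{1181}$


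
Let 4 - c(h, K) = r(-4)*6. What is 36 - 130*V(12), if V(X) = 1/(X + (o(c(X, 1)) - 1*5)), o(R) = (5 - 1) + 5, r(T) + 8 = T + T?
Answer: 223/8 ≈ 27.875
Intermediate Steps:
r(T) = -8 + 2*T (r(T) = -8 + (T + T) = -8 + 2*T)
c(h, K) = 100 (c(h, K) = 4 - (-8 + 2*(-4))*6 = 4 - (-8 - 8)*6 = 4 - (-16)*6 = 4 - 1*(-96) = 4 + 96 = 100)
o(R) = 9 (o(R) = 4 + 5 = 9)
V(X) = 1/(4 + X) (V(X) = 1/(X + (9 - 1*5)) = 1/(X + (9 - 5)) = 1/(X + 4) = 1/(4 + X))
36 - 130*V(12) = 36 - 130/(4 + 12) = 36 - 130/16 = 36 - 130*1/16 = 36 - 65/8 = 223/8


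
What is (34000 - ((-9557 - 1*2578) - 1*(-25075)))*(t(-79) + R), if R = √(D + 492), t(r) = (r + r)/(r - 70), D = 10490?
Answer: 3327480/149 + 358020*√38 ≈ 2.2293e+6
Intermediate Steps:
t(r) = 2*r/(-70 + r) (t(r) = (2*r)/(-70 + r) = 2*r/(-70 + r))
R = 17*√38 (R = √(10490 + 492) = √10982 = 17*√38 ≈ 104.80)
(34000 - ((-9557 - 1*2578) - 1*(-25075)))*(t(-79) + R) = (34000 - ((-9557 - 1*2578) - 1*(-25075)))*(2*(-79)/(-70 - 79) + 17*√38) = (34000 - ((-9557 - 2578) + 25075))*(2*(-79)/(-149) + 17*√38) = (34000 - (-12135 + 25075))*(2*(-79)*(-1/149) + 17*√38) = (34000 - 1*12940)*(158/149 + 17*√38) = (34000 - 12940)*(158/149 + 17*√38) = 21060*(158/149 + 17*√38) = 3327480/149 + 358020*√38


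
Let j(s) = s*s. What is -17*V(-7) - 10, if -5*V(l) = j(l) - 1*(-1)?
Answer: 160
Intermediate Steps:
j(s) = s**2
V(l) = -1/5 - l**2/5 (V(l) = -(l**2 - 1*(-1))/5 = -(l**2 + 1)/5 = -(1 + l**2)/5 = -1/5 - l**2/5)
-17*V(-7) - 10 = -17*(-1/5 - 1/5*(-7)**2) - 10 = -17*(-1/5 - 1/5*49) - 10 = -17*(-1/5 - 49/5) - 10 = -17*(-10) - 10 = 170 - 10 = 160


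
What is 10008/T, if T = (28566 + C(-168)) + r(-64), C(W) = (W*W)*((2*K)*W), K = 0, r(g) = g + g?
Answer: 5004/14219 ≈ 0.35192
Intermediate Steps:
r(g) = 2*g
C(W) = 0 (C(W) = (W*W)*((2*0)*W) = W²*(0*W) = W²*0 = 0)
T = 28438 (T = (28566 + 0) + 2*(-64) = 28566 - 128 = 28438)
10008/T = 10008/28438 = 10008*(1/28438) = 5004/14219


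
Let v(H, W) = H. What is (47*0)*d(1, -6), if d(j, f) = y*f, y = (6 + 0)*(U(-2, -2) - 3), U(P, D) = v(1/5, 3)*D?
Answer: 0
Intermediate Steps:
U(P, D) = D/5
y = -102/5 (y = (6 + 0)*((⅕)*(-2) - 3) = 6*(-⅖ - 3) = 6*(-17/5) = -102/5 ≈ -20.400)
d(j, f) = -102*f/5
(47*0)*d(1, -6) = (47*0)*(-102/5*(-6)) = 0*(612/5) = 0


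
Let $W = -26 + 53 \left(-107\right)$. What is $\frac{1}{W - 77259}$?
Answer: $- \frac{1}{82956} \approx -1.2055 \cdot 10^{-5}$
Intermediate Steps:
$W = -5697$ ($W = -26 - 5671 = -5697$)
$\frac{1}{W - 77259} = \frac{1}{-5697 - 77259} = \frac{1}{-82956} = - \frac{1}{82956}$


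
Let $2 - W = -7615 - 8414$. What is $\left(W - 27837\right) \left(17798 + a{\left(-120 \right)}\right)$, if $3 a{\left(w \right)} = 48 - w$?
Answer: $-210784324$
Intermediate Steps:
$a{\left(w \right)} = 16 - \frac{w}{3}$ ($a{\left(w \right)} = \frac{48 - w}{3} = 16 - \frac{w}{3}$)
$W = 16031$ ($W = 2 - \left(-7615 - 8414\right) = 2 - -16029 = 2 + 16029 = 16031$)
$\left(W - 27837\right) \left(17798 + a{\left(-120 \right)}\right) = \left(16031 - 27837\right) \left(17798 + \left(16 - -40\right)\right) = - 11806 \left(17798 + \left(16 + 40\right)\right) = - 11806 \left(17798 + 56\right) = \left(-11806\right) 17854 = -210784324$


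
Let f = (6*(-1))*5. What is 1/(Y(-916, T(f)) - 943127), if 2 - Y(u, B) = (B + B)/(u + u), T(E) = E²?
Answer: -229/215975400 ≈ -1.0603e-6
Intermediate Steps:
f = -30 (f = -6*5 = -30)
Y(u, B) = 2 - B/u (Y(u, B) = 2 - (B + B)/(u + u) = 2 - 2*B/(2*u) = 2 - 2*B*1/(2*u) = 2 - B/u)
1/(Y(-916, T(f)) - 943127) = 1/((2 - 1*(-30)²/(-916)) - 943127) = 1/((2 - 1*900*(-1/916)) - 943127) = 1/((2 + 225/229) - 943127) = 1/(683/229 - 943127) = 1/(-215975400/229) = -229/215975400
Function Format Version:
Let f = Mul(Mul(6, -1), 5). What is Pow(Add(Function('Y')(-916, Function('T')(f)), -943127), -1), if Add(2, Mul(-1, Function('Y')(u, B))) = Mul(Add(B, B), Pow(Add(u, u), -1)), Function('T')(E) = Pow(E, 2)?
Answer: Rational(-229, 215975400) ≈ -1.0603e-6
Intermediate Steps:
f = -30 (f = Mul(-6, 5) = -30)
Function('Y')(u, B) = Add(2, Mul(-1, B, Pow(u, -1))) (Function('Y')(u, B) = Add(2, Mul(-1, Mul(Add(B, B), Pow(Add(u, u), -1)))) = Add(2, Mul(-1, Mul(Mul(2, B), Pow(Mul(2, u), -1)))) = Add(2, Mul(-1, Mul(Mul(2, B), Mul(Rational(1, 2), Pow(u, -1))))) = Add(2, Mul(-1, Mul(B, Pow(u, -1)))) = Add(2, Mul(-1, B, Pow(u, -1))))
Pow(Add(Function('Y')(-916, Function('T')(f)), -943127), -1) = Pow(Add(Add(2, Mul(-1, Pow(-30, 2), Pow(-916, -1))), -943127), -1) = Pow(Add(Add(2, Mul(-1, 900, Rational(-1, 916))), -943127), -1) = Pow(Add(Add(2, Rational(225, 229)), -943127), -1) = Pow(Add(Rational(683, 229), -943127), -1) = Pow(Rational(-215975400, 229), -1) = Rational(-229, 215975400)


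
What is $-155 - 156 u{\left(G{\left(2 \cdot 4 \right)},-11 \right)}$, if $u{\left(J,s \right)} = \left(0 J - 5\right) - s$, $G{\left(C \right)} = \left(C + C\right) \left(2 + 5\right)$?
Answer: $-1091$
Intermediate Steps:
$G{\left(C \right)} = 14 C$ ($G{\left(C \right)} = 2 C 7 = 14 C$)
$u{\left(J,s \right)} = -5 - s$ ($u{\left(J,s \right)} = \left(0 - 5\right) - s = -5 - s$)
$-155 - 156 u{\left(G{\left(2 \cdot 4 \right)},-11 \right)} = -155 - 156 \left(-5 - -11\right) = -155 - 156 \left(-5 + 11\right) = -155 - 936 = -1091$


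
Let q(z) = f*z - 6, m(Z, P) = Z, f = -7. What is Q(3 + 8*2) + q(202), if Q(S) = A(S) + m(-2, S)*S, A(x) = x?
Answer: -1439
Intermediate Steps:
q(z) = -6 - 7*z (q(z) = -7*z - 6 = -6 - 7*z)
Q(S) = -S (Q(S) = S - 2*S = -S)
Q(3 + 8*2) + q(202) = -(3 + 8*2) + (-6 - 7*202) = -(3 + 16) + (-6 - 1414) = -1*19 - 1420 = -19 - 1420 = -1439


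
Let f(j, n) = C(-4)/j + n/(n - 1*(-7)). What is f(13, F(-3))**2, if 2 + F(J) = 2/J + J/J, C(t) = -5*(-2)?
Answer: 9025/43264 ≈ 0.20860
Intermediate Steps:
C(t) = 10
F(J) = -1 + 2/J (F(J) = -2 + (2/J + J/J) = -2 + (2/J + 1) = -2 + (1 + 2/J) = -1 + 2/J)
f(j, n) = 10/j + n/(7 + n) (f(j, n) = 10/j + n/(n - 1*(-7)) = 10/j + n/(n + 7) = 10/j + n/(7 + n))
f(13, F(-3))**2 = ((70 + 10*((2 - 1*(-3))/(-3)) + 13*((2 - 1*(-3))/(-3)))/(13*(7 + (2 - 1*(-3))/(-3))))**2 = ((70 + 10*(-(2 + 3)/3) + 13*(-(2 + 3)/3))/(13*(7 - (2 + 3)/3)))**2 = ((70 + 10*(-1/3*5) + 13*(-1/3*5))/(13*(7 - 1/3*5)))**2 = ((70 + 10*(-5/3) + 13*(-5/3))/(13*(7 - 5/3)))**2 = ((70 - 50/3 - 65/3)/(13*(16/3)))**2 = ((1/13)*(3/16)*(95/3))**2 = (95/208)**2 = 9025/43264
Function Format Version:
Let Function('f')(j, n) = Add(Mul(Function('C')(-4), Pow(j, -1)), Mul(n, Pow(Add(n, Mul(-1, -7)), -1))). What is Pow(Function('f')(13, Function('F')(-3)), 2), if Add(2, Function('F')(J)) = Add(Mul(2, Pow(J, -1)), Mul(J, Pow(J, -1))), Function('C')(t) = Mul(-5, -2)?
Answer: Rational(9025, 43264) ≈ 0.20860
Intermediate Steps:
Function('C')(t) = 10
Function('F')(J) = Add(-1, Mul(2, Pow(J, -1))) (Function('F')(J) = Add(-2, Add(Mul(2, Pow(J, -1)), Mul(J, Pow(J, -1)))) = Add(-2, Add(Mul(2, Pow(J, -1)), 1)) = Add(-2, Add(1, Mul(2, Pow(J, -1)))) = Add(-1, Mul(2, Pow(J, -1))))
Function('f')(j, n) = Add(Mul(10, Pow(j, -1)), Mul(n, Pow(Add(7, n), -1))) (Function('f')(j, n) = Add(Mul(10, Pow(j, -1)), Mul(n, Pow(Add(n, Mul(-1, -7)), -1))) = Add(Mul(10, Pow(j, -1)), Mul(n, Pow(Add(n, 7), -1))) = Add(Mul(10, Pow(j, -1)), Mul(n, Pow(Add(7, n), -1))))
Pow(Function('f')(13, Function('F')(-3)), 2) = Pow(Mul(Pow(13, -1), Pow(Add(7, Mul(Pow(-3, -1), Add(2, Mul(-1, -3)))), -1), Add(70, Mul(10, Mul(Pow(-3, -1), Add(2, Mul(-1, -3)))), Mul(13, Mul(Pow(-3, -1), Add(2, Mul(-1, -3)))))), 2) = Pow(Mul(Rational(1, 13), Pow(Add(7, Mul(Rational(-1, 3), Add(2, 3))), -1), Add(70, Mul(10, Mul(Rational(-1, 3), Add(2, 3))), Mul(13, Mul(Rational(-1, 3), Add(2, 3))))), 2) = Pow(Mul(Rational(1, 13), Pow(Add(7, Mul(Rational(-1, 3), 5)), -1), Add(70, Mul(10, Mul(Rational(-1, 3), 5)), Mul(13, Mul(Rational(-1, 3), 5)))), 2) = Pow(Mul(Rational(1, 13), Pow(Add(7, Rational(-5, 3)), -1), Add(70, Mul(10, Rational(-5, 3)), Mul(13, Rational(-5, 3)))), 2) = Pow(Mul(Rational(1, 13), Pow(Rational(16, 3), -1), Add(70, Rational(-50, 3), Rational(-65, 3))), 2) = Pow(Mul(Rational(1, 13), Rational(3, 16), Rational(95, 3)), 2) = Pow(Rational(95, 208), 2) = Rational(9025, 43264)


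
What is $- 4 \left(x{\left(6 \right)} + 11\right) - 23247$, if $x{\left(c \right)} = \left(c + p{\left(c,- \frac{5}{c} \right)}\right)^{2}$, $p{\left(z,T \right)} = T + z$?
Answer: $- \frac{214108}{9} \approx -23790.0$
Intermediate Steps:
$x{\left(c \right)} = \left(- \frac{5}{c} + 2 c\right)^{2}$ ($x{\left(c \right)} = \left(c + \left(- \frac{5}{c} + c\right)\right)^{2} = \left(c + \left(c - \frac{5}{c}\right)\right)^{2} = \left(- \frac{5}{c} + 2 c\right)^{2}$)
$- 4 \left(x{\left(6 \right)} + 11\right) - 23247 = - 4 \left(\frac{\left(-5 + 2 \cdot 6^{2}\right)^{2}}{36} + 11\right) - 23247 = - 4 \left(\frac{\left(-5 + 2 \cdot 36\right)^{2}}{36} + 11\right) - 23247 = - 4 \left(\frac{\left(-5 + 72\right)^{2}}{36} + 11\right) - 23247 = - 4 \left(\frac{67^{2}}{36} + 11\right) - 23247 = - 4 \left(\frac{1}{36} \cdot 4489 + 11\right) - 23247 = - 4 \left(\frac{4489}{36} + 11\right) - 23247 = \left(-4\right) \frac{4885}{36} - 23247 = - \frac{4885}{9} - 23247 = - \frac{214108}{9}$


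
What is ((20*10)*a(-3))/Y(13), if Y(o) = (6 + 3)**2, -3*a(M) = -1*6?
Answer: 400/81 ≈ 4.9383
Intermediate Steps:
a(M) = 2 (a(M) = -(-1)*6/3 = -1/3*(-6) = 2)
Y(o) = 81 (Y(o) = 9**2 = 81)
((20*10)*a(-3))/Y(13) = ((20*10)*2)/81 = (200*2)*(1/81) = 400*(1/81) = 400/81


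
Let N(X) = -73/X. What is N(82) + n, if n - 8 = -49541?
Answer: -4061779/82 ≈ -49534.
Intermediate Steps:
n = -49533 (n = 8 - 49541 = -49533)
N(82) + n = -73/82 - 49533 = -4061779/82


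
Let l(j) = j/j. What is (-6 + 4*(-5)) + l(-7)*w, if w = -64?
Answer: -90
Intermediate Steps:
l(j) = 1
(-6 + 4*(-5)) + l(-7)*w = (-6 + 4*(-5)) + 1*(-64) = (-6 - 20) - 64 = -26 - 64 = -90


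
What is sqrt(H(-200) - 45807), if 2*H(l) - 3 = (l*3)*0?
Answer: 9*I*sqrt(2262)/2 ≈ 214.02*I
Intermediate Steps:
H(l) = 3/2 (H(l) = 3/2 + ((l*3)*0)/2 = 3/2 + ((3*l)*0)/2 = 3/2 + (1/2)*0 = 3/2 + 0 = 3/2)
sqrt(H(-200) - 45807) = sqrt(3/2 - 45807) = sqrt(-91611/2) = 9*I*sqrt(2262)/2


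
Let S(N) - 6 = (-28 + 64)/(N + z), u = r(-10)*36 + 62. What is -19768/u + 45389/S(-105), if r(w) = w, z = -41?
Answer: 497847433/62580 ≈ 7955.4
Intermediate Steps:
u = -298 (u = -10*36 + 62 = -360 + 62 = -298)
S(N) = 6 + 36/(-41 + N) (S(N) = 6 + (-28 + 64)/(N - 41) = 6 + 36/(-41 + N))
-19768/u + 45389/S(-105) = -19768/(-298) + 45389/((6*(-35 - 105)/(-41 - 105))) = -19768*(-1/298) + 45389/((6*(-140)/(-146))) = 9884/149 + 45389/((6*(-1/146)*(-140))) = 9884/149 + 45389/(420/73) = 9884/149 + 45389*(73/420) = 9884/149 + 3313397/420 = 497847433/62580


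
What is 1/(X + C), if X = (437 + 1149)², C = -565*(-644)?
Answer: 1/2879256 ≈ 3.4731e-7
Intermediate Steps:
C = 363860
X = 2515396 (X = 1586² = 2515396)
1/(X + C) = 1/(2515396 + 363860) = 1/2879256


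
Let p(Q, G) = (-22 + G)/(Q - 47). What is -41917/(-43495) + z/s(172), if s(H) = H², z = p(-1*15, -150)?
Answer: 447046383/463830680 ≈ 0.96381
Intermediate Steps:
p(Q, G) = (-22 + G)/(-47 + Q)
z = 86/31 (z = (-22 - 150)/(-47 - 1*15) = -172/(-47 - 15) = -172/(-62) = -1/62*(-172) = 86/31 ≈ 2.7742)
-41917/(-43495) + z/s(172) = -41917/(-43495) + 86/(31*(172²)) = -41917*(-1/43495) + (86/31)/29584 = 41917/43495 + (86/31)*(1/29584) = 41917/43495 + 1/10664 = 447046383/463830680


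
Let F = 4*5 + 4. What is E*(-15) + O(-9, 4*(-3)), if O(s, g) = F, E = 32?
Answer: -456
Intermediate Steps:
F = 24 (F = 20 + 4 = 24)
O(s, g) = 24
E*(-15) + O(-9, 4*(-3)) = 32*(-15) + 24 = -480 + 24 = -456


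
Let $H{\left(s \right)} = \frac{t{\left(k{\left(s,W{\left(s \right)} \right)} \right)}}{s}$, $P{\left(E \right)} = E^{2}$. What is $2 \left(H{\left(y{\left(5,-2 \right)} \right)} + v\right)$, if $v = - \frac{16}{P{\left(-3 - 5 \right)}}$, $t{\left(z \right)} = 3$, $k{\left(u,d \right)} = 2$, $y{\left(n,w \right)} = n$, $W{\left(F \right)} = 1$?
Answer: $\frac{7}{10} \approx 0.7$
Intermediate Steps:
$H{\left(s \right)} = \frac{3}{s}$
$v = - \frac{1}{4}$ ($v = - \frac{16}{\left(-3 - 5\right)^{2}} = - \frac{16}{\left(-8\right)^{2}} = - \frac{16}{64} = \left(-16\right) \frac{1}{64} = - \frac{1}{4} \approx -0.25$)
$2 \left(H{\left(y{\left(5,-2 \right)} \right)} + v\right) = 2 \left(\frac{3}{5} - \frac{1}{4}\right) = 2 \cdot \frac{7}{20} = \frac{7}{10}$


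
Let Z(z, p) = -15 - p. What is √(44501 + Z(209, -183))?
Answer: √44669 ≈ 211.35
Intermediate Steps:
√(44501 + Z(209, -183)) = √(44501 + (-15 - 1*(-183))) = √(44501 + (-15 + 183)) = √(44501 + 168) = √44669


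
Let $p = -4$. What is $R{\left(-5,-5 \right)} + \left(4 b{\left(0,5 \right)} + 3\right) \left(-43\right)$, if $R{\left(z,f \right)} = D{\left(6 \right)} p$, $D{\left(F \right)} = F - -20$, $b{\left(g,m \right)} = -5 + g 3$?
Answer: $627$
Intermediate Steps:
$b{\left(g,m \right)} = -5 + 3 g$
$D{\left(F \right)} = 20 + F$ ($D{\left(F \right)} = F + 20 = 20 + F$)
$R{\left(z,f \right)} = -104$ ($R{\left(z,f \right)} = \left(20 + 6\right) \left(-4\right) = 26 \left(-4\right) = -104$)
$R{\left(-5,-5 \right)} + \left(4 b{\left(0,5 \right)} + 3\right) \left(-43\right) = -104 + \left(4 \left(-5 + 3 \cdot 0\right) + 3\right) \left(-43\right) = -104 + \left(4 \left(-5 + 0\right) + 3\right) \left(-43\right) = -104 + \left(4 \left(-5\right) + 3\right) \left(-43\right) = -104 + \left(-20 + 3\right) \left(-43\right) = -104 - -731 = -104 + 731 = 627$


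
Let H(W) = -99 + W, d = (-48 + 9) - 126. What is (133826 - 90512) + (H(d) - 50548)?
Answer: -7498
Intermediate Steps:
d = -165 (d = -39 - 126 = -165)
(133826 - 90512) + (H(d) - 50548) = (133826 - 90512) + ((-99 - 165) - 50548) = 43314 + (-264 - 50548) = 43314 - 50812 = -7498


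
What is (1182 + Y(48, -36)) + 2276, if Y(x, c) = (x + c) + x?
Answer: 3518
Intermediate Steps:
Y(x, c) = c + 2*x (Y(x, c) = (c + x) + x = c + 2*x)
(1182 + Y(48, -36)) + 2276 = (1182 + (-36 + 2*48)) + 2276 = (1182 + (-36 + 96)) + 2276 = (1182 + 60) + 2276 = 1242 + 2276 = 3518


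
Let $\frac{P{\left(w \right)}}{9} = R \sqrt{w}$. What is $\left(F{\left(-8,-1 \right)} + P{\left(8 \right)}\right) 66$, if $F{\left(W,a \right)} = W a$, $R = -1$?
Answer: $528 - 1188 \sqrt{2} \approx -1152.1$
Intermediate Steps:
$P{\left(w \right)} = - 9 \sqrt{w}$ ($P{\left(w \right)} = 9 \left(- \sqrt{w}\right) = - 9 \sqrt{w}$)
$\left(F{\left(-8,-1 \right)} + P{\left(8 \right)}\right) 66 = \left(\left(-8\right) \left(-1\right) - 9 \sqrt{8}\right) 66 = \left(8 - 9 \cdot 2 \sqrt{2}\right) 66 = \left(8 - 18 \sqrt{2}\right) 66 = 528 - 1188 \sqrt{2}$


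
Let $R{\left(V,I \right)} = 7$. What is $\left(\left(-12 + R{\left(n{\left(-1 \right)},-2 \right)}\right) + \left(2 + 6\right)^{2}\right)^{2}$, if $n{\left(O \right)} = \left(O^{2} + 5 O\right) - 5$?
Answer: $3481$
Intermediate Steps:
$n{\left(O \right)} = -5 + O^{2} + 5 O$
$\left(\left(-12 + R{\left(n{\left(-1 \right)},-2 \right)}\right) + \left(2 + 6\right)^{2}\right)^{2} = \left(\left(-12 + 7\right) + \left(2 + 6\right)^{2}\right)^{2} = \left(-5 + 8^{2}\right)^{2} = \left(-5 + 64\right)^{2} = 59^{2} = 3481$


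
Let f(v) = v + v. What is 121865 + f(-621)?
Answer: 120623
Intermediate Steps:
f(v) = 2*v
121865 + f(-621) = 121865 + 2*(-621) = 121865 - 1242 = 120623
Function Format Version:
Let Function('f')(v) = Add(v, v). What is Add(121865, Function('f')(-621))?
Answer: 120623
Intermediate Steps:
Function('f')(v) = Mul(2, v)
Add(121865, Function('f')(-621)) = Add(121865, Mul(2, -621)) = Add(121865, -1242) = 120623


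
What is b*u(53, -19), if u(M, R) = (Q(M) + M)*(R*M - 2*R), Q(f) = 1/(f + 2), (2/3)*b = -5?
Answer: 4238406/11 ≈ 3.8531e+5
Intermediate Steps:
b = -15/2 (b = (3/2)*(-5) = -15/2 ≈ -7.5000)
Q(f) = 1/(2 + f)
u(M, R) = (M + 1/(2 + M))*(-2*R + M*R) (u(M, R) = (1/(2 + M) + M)*(R*M - 2*R) = (M + 1/(2 + M))*(M*R - 2*R) = (M + 1/(2 + M))*(-2*R + M*R))
b*u(53, -19) = -(-285)*(-2 + 53³ - 3*53)/(2*(2 + 53)) = -(-285)*(-2 + 148877 - 159)/(2*55) = -(-285)*148716/(2*55) = -15/2*(-2825604/55) = 4238406/11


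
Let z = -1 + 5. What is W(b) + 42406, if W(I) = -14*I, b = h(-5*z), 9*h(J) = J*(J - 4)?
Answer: 124978/3 ≈ 41659.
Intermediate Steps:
z = 4
h(J) = J*(-4 + J)/9 (h(J) = (J*(J - 4))/9 = (J*(-4 + J))/9 = J*(-4 + J)/9)
b = 160/3 (b = (-5*4)*(-4 - 5*4)/9 = (⅑)*(-20)*(-4 - 20) = (⅑)*(-20)*(-24) = 160/3 ≈ 53.333)
W(b) + 42406 = -14*160/3 + 42406 = -2240/3 + 42406 = 124978/3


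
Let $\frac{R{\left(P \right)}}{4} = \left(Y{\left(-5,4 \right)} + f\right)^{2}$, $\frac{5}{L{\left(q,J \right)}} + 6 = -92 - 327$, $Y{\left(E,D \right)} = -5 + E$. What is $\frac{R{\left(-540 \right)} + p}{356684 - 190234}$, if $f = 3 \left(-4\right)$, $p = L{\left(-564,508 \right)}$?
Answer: $\frac{164559}{14148250} \approx 0.011631$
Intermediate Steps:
$L{\left(q,J \right)} = - \frac{1}{85}$ ($L{\left(q,J \right)} = \frac{5}{-6 - 419} = \frac{5}{-425} = 5 \left(- \frac{1}{425}\right) = - \frac{1}{85}$)
$p = - \frac{1}{85} \approx -0.011765$
$f = -12$
$R{\left(P \right)} = 1936$ ($R{\left(P \right)} = 4 \left(\left(-5 - 5\right) - 12\right)^{2} = 4 \left(-10 - 12\right)^{2} = 4 \left(-22\right)^{2} = 4 \cdot 484 = 1936$)
$\frac{R{\left(-540 \right)} + p}{356684 - 190234} = \frac{1936 - \frac{1}{85}}{356684 - 190234} = \frac{164559}{85 \cdot 166450} = \frac{164559}{85} \cdot \frac{1}{166450} = \frac{164559}{14148250}$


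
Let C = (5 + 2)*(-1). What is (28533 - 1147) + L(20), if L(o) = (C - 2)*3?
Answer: 27359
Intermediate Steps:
C = -7 (C = 7*(-1) = -7)
L(o) = -27 (L(o) = (-7 - 2)*3 = -9*3 = -27)
(28533 - 1147) + L(20) = (28533 - 1147) - 27 = 27386 - 27 = 27359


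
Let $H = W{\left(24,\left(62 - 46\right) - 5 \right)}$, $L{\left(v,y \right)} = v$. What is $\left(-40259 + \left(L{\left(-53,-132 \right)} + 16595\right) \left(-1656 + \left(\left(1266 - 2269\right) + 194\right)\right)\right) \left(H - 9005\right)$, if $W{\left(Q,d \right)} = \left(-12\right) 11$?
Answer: $372938432593$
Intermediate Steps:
$W{\left(Q,d \right)} = -132$
$H = -132$
$\left(-40259 + \left(L{\left(-53,-132 \right)} + 16595\right) \left(-1656 + \left(\left(1266 - 2269\right) + 194\right)\right)\right) \left(H - 9005\right) = \left(-40259 + \left(-53 + 16595\right) \left(-1656 + \left(\left(1266 - 2269\right) + 194\right)\right)\right) \left(-132 - 9005\right) = \left(-40259 + 16542 \left(-1656 + \left(-1003 + 194\right)\right)\right) \left(-9137\right) = \left(-40259 + 16542 \left(-1656 - 809\right)\right) \left(-9137\right) = \left(-40259 + 16542 \left(-2465\right)\right) \left(-9137\right) = \left(-40259 - 40776030\right) \left(-9137\right) = \left(-40816289\right) \left(-9137\right) = 372938432593$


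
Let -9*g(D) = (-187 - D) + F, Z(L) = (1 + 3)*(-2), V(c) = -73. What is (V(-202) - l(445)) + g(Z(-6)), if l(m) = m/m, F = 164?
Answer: -217/3 ≈ -72.333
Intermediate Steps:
Z(L) = -8 (Z(L) = 4*(-2) = -8)
g(D) = 23/9 + D/9 (g(D) = -((-187 - D) + 164)/9 = -(-23 - D)/9 = 23/9 + D/9)
l(m) = 1
(V(-202) - l(445)) + g(Z(-6)) = (-73 - 1*1) + (23/9 + (⅑)*(-8)) = (-73 - 1) + (23/9 - 8/9) = -74 + 5/3 = -217/3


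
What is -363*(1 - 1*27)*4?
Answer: 37752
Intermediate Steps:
-363*(1 - 1*27)*4 = -363*(1 - 27)*4 = -(-9438)*4 = -363*(-104) = 37752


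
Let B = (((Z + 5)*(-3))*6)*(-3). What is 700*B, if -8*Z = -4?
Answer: 207900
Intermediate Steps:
Z = ½ (Z = -⅛*(-4) = ½ ≈ 0.50000)
B = 297 (B = (((½ + 5)*(-3))*6)*(-3) = (((11/2)*(-3))*6)*(-3) = -33/2*6*(-3) = -99*(-3) = 297)
700*B = 700*297 = 207900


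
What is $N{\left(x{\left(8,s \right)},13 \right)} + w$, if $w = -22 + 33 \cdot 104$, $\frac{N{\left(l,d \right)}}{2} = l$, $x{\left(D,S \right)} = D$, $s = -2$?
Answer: $3426$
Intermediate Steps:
$N{\left(l,d \right)} = 2 l$
$w = 3410$ ($w = -22 + 3432 = 3410$)
$N{\left(x{\left(8,s \right)},13 \right)} + w = 2 \cdot 8 + 3410 = 16 + 3410 = 3426$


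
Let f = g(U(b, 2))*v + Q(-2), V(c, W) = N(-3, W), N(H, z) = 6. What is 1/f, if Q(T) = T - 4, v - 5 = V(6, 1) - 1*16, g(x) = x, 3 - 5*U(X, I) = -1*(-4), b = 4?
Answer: -⅕ ≈ -0.20000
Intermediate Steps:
V(c, W) = 6
U(X, I) = -⅕ (U(X, I) = ⅗ - (-1)*(-4)/5 = ⅗ - ⅕*4 = ⅗ - ⅘ = -⅕)
v = -5 (v = 5 + (6 - 1*16) = 5 + (6 - 16) = 5 - 10 = -5)
Q(T) = -4 + T
f = -5 (f = -⅕*(-5) + (-4 - 2) = 1 - 6 = -5)
1/f = 1/(-5) = -⅕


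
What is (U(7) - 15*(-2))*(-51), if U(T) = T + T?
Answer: -2244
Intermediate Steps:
U(T) = 2*T
(U(7) - 15*(-2))*(-51) = (2*7 - 15*(-2))*(-51) = (14 + 30)*(-51) = 44*(-51) = -2244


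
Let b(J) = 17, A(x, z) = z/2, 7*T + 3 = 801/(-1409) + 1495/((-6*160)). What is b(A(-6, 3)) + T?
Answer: 30806165/1893696 ≈ 16.268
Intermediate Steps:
T = -1386667/1893696 (T = -3/7 + (801/(-1409) + 1495/((-6*160)))/7 = -3/7 + (801*(-1/1409) + 1495/(-960))/7 = -3/7 + (-801/1409 + 1495*(-1/960))/7 = -3/7 + (-801/1409 - 299/192)/7 = -3/7 + (⅐)*(-575083/270528) = -3/7 - 575083/1893696 = -1386667/1893696 ≈ -0.73225)
A(x, z) = z/2 (A(x, z) = z*(½) = z/2)
b(A(-6, 3)) + T = 17 - 1386667/1893696 = 30806165/1893696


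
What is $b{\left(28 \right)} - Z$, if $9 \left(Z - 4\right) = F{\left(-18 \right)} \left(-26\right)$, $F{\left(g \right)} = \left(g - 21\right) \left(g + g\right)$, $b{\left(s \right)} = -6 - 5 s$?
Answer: $3906$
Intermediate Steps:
$F{\left(g \right)} = 2 g \left(-21 + g\right)$ ($F{\left(g \right)} = \left(-21 + g\right) 2 g = 2 g \left(-21 + g\right)$)
$Z = -4052$ ($Z = 4 + \frac{2 \left(-18\right) \left(-21 - 18\right) \left(-26\right)}{9} = 4 + \frac{2 \left(-18\right) \left(-39\right) \left(-26\right)}{9} = 4 + \frac{1404 \left(-26\right)}{9} = 4 + \frac{1}{9} \left(-36504\right) = 4 - 4056 = -4052$)
$b{\left(28 \right)} - Z = \left(-6 - 140\right) - -4052 = \left(-6 - 140\right) + 4052 = -146 + 4052 = 3906$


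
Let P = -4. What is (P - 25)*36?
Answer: -1044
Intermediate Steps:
(P - 25)*36 = (-4 - 25)*36 = -29*36 = -1044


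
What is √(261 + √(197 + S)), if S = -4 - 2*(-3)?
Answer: √(261 + √199) ≈ 16.586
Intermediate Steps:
S = 2 (S = -4 + 6 = 2)
√(261 + √(197 + S)) = √(261 + √(197 + 2)) = √(261 + √199)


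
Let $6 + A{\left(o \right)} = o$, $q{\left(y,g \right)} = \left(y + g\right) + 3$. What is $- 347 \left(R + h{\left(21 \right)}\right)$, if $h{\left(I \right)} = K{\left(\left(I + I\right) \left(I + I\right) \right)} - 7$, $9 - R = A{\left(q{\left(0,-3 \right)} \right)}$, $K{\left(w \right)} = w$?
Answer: $-614884$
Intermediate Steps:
$q{\left(y,g \right)} = 3 + g + y$ ($q{\left(y,g \right)} = \left(g + y\right) + 3 = 3 + g + y$)
$A{\left(o \right)} = -6 + o$
$R = 15$ ($R = 9 - \left(-6 + \left(3 - 3 + 0\right)\right) = 9 - \left(-6 + 0\right) = 9 - -6 = 9 + 6 = 15$)
$h{\left(I \right)} = -7 + 4 I^{2}$ ($h{\left(I \right)} = \left(I + I\right) \left(I + I\right) - 7 = 2 I 2 I - 7 = 4 I^{2} - 7 = -7 + 4 I^{2}$)
$- 347 \left(R + h{\left(21 \right)}\right) = - 347 \left(15 - \left(7 - 4 \cdot 21^{2}\right)\right) = - 347 \left(15 + \left(-7 + 4 \cdot 441\right)\right) = - 347 \left(15 + \left(-7 + 1764\right)\right) = - 347 \left(15 + 1757\right) = \left(-347\right) 1772 = -614884$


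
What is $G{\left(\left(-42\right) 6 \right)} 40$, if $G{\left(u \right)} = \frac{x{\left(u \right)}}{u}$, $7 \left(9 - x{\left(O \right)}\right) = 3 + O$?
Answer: $- \frac{1040}{147} \approx -7.0748$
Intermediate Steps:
$x{\left(O \right)} = \frac{60}{7} - \frac{O}{7}$ ($x{\left(O \right)} = 9 - \frac{3 + O}{7} = 9 - \left(\frac{3}{7} + \frac{O}{7}\right) = \frac{60}{7} - \frac{O}{7}$)
$G{\left(u \right)} = \frac{\frac{60}{7} - \frac{u}{7}}{u}$
$G{\left(\left(-42\right) 6 \right)} 40 = \frac{60 - \left(-42\right) 6}{7 \left(\left(-42\right) 6\right)} 40 = \frac{60 - -252}{7 \left(-252\right)} 40 = \frac{1}{7} \left(- \frac{1}{252}\right) \left(60 + 252\right) 40 = \frac{1}{7} \left(- \frac{1}{252}\right) 312 \cdot 40 = \left(- \frac{26}{147}\right) 40 = - \frac{1040}{147}$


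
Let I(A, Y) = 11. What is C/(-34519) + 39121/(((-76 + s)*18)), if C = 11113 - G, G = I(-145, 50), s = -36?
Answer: -1372799431/69590304 ≈ -19.727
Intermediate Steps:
G = 11
C = 11102 (C = 11113 - 1*11 = 11113 - 11 = 11102)
C/(-34519) + 39121/(((-76 + s)*18)) = 11102/(-34519) + 39121/(((-76 - 36)*18)) = 11102*(-1/34519) + 39121/((-112*18)) = -11102/34519 + 39121/(-2016) = -11102/34519 + 39121*(-1/2016) = -11102/34519 - 39121/2016 = -1372799431/69590304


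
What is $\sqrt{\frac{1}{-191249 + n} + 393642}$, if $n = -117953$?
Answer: $\frac{\sqrt{37634488556570966}}{309202} \approx 627.41$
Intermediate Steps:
$\sqrt{\frac{1}{-191249 + n} + 393642} = \sqrt{\frac{1}{-191249 - 117953} + 393642} = \sqrt{\frac{1}{-309202} + 393642} = \sqrt{- \frac{1}{309202} + 393642} = \sqrt{\frac{121714893683}{309202}} = \frac{\sqrt{37634488556570966}}{309202}$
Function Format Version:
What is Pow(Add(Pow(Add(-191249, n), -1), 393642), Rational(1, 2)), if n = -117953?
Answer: Mul(Rational(1, 309202), Pow(37634488556570966, Rational(1, 2))) ≈ 627.41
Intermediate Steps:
Pow(Add(Pow(Add(-191249, n), -1), 393642), Rational(1, 2)) = Pow(Add(Pow(Add(-191249, -117953), -1), 393642), Rational(1, 2)) = Pow(Add(Pow(-309202, -1), 393642), Rational(1, 2)) = Pow(Add(Rational(-1, 309202), 393642), Rational(1, 2)) = Pow(Rational(121714893683, 309202), Rational(1, 2)) = Mul(Rational(1, 309202), Pow(37634488556570966, Rational(1, 2)))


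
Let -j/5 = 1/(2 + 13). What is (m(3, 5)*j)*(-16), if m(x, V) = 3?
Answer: 16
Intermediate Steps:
j = -1/3 (j = -5/(2 + 13) = -5/15 = -5*1/15 = -1/3 ≈ -0.33333)
(m(3, 5)*j)*(-16) = (3*(-1/3))*(-16) = -1*(-16) = 16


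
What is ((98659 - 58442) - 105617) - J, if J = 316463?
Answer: -381863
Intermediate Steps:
((98659 - 58442) - 105617) - J = ((98659 - 58442) - 105617) - 1*316463 = (40217 - 105617) - 316463 = -65400 - 316463 = -381863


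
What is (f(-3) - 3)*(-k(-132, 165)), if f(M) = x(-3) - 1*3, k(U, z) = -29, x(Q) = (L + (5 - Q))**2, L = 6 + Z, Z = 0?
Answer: 5510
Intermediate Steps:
L = 6 (L = 6 + 0 = 6)
x(Q) = (11 - Q)**2 (x(Q) = (6 + (5 - Q))**2 = (11 - Q)**2)
f(M) = 193 (f(M) = (11 - 1*(-3))**2 - 1*3 = (11 + 3)**2 - 3 = 14**2 - 3 = 196 - 3 = 193)
(f(-3) - 3)*(-k(-132, 165)) = (193 - 3)*(-1*(-29)) = 190*29 = 5510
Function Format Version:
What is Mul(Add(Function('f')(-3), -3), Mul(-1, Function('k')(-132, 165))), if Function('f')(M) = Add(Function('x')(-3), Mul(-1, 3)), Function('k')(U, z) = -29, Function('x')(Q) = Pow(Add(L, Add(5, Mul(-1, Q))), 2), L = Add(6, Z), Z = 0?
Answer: 5510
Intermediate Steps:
L = 6 (L = Add(6, 0) = 6)
Function('x')(Q) = Pow(Add(11, Mul(-1, Q)), 2) (Function('x')(Q) = Pow(Add(6, Add(5, Mul(-1, Q))), 2) = Pow(Add(11, Mul(-1, Q)), 2))
Function('f')(M) = 193 (Function('f')(M) = Add(Pow(Add(11, Mul(-1, -3)), 2), Mul(-1, 3)) = Add(Pow(Add(11, 3), 2), -3) = Add(Pow(14, 2), -3) = Add(196, -3) = 193)
Mul(Add(Function('f')(-3), -3), Mul(-1, Function('k')(-132, 165))) = Mul(Add(193, -3), Mul(-1, -29)) = Mul(190, 29) = 5510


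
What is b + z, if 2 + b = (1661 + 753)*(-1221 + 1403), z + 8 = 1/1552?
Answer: 681852577/1552 ≈ 4.3934e+5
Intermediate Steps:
z = -12415/1552 (z = -8 + 1/1552 = -12415/1552 ≈ -7.9994)
b = 439346 (b = -2 + (1661 + 753)*(-1221 + 1403) = -2 + 2414*182 = -2 + 439348 = 439346)
b + z = 439346 - 12415/1552 = 681852577/1552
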